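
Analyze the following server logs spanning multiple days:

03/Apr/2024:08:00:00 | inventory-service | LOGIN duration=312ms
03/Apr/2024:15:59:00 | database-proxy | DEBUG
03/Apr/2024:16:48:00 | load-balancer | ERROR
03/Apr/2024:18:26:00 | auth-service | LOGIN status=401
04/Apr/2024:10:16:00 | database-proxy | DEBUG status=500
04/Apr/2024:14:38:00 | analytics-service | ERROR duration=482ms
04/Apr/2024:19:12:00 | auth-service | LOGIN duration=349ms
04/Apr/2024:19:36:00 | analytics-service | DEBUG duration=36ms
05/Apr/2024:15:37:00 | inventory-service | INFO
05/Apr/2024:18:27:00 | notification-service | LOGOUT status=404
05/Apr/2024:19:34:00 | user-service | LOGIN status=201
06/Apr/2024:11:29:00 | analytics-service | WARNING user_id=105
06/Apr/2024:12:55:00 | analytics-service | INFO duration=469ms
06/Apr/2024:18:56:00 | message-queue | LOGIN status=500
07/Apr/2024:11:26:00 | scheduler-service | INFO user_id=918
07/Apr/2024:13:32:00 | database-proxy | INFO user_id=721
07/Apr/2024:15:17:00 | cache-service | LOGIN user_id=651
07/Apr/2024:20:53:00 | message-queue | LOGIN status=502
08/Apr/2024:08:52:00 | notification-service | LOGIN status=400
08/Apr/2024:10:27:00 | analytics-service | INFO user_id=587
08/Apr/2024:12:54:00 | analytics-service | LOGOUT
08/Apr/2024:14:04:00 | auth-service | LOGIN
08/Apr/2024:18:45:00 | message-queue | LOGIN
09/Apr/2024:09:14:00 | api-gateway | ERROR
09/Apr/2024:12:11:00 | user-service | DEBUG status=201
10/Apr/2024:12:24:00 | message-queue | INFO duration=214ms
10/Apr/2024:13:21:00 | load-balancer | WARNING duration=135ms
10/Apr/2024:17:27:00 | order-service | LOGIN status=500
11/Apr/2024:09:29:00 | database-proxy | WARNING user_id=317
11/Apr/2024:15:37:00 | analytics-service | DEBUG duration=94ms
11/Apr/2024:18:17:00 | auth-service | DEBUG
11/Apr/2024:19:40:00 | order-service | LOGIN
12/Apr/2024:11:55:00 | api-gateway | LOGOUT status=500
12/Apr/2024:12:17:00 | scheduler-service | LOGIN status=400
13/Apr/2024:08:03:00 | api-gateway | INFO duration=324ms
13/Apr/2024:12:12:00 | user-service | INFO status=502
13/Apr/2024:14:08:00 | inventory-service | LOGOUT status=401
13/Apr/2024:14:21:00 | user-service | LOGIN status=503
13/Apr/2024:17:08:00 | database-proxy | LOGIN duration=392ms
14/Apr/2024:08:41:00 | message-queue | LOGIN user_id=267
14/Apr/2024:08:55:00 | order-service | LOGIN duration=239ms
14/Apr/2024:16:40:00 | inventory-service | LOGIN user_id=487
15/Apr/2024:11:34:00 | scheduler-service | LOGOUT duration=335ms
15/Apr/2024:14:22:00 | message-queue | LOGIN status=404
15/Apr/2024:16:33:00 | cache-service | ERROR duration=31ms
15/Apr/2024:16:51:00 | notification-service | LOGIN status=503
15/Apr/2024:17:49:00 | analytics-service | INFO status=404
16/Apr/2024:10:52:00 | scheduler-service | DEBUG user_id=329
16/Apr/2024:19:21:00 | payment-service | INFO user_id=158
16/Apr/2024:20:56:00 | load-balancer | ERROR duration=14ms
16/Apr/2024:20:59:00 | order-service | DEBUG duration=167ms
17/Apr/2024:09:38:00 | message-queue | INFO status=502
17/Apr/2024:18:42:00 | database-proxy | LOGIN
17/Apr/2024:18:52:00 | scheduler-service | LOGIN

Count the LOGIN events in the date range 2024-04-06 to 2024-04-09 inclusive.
6

To filter by date range:

1. Date range: 2024-04-06 through 2024-04-09, both dates inclusive
2. Filter for LOGIN events whose date falls in this range
3. Count matching events: 6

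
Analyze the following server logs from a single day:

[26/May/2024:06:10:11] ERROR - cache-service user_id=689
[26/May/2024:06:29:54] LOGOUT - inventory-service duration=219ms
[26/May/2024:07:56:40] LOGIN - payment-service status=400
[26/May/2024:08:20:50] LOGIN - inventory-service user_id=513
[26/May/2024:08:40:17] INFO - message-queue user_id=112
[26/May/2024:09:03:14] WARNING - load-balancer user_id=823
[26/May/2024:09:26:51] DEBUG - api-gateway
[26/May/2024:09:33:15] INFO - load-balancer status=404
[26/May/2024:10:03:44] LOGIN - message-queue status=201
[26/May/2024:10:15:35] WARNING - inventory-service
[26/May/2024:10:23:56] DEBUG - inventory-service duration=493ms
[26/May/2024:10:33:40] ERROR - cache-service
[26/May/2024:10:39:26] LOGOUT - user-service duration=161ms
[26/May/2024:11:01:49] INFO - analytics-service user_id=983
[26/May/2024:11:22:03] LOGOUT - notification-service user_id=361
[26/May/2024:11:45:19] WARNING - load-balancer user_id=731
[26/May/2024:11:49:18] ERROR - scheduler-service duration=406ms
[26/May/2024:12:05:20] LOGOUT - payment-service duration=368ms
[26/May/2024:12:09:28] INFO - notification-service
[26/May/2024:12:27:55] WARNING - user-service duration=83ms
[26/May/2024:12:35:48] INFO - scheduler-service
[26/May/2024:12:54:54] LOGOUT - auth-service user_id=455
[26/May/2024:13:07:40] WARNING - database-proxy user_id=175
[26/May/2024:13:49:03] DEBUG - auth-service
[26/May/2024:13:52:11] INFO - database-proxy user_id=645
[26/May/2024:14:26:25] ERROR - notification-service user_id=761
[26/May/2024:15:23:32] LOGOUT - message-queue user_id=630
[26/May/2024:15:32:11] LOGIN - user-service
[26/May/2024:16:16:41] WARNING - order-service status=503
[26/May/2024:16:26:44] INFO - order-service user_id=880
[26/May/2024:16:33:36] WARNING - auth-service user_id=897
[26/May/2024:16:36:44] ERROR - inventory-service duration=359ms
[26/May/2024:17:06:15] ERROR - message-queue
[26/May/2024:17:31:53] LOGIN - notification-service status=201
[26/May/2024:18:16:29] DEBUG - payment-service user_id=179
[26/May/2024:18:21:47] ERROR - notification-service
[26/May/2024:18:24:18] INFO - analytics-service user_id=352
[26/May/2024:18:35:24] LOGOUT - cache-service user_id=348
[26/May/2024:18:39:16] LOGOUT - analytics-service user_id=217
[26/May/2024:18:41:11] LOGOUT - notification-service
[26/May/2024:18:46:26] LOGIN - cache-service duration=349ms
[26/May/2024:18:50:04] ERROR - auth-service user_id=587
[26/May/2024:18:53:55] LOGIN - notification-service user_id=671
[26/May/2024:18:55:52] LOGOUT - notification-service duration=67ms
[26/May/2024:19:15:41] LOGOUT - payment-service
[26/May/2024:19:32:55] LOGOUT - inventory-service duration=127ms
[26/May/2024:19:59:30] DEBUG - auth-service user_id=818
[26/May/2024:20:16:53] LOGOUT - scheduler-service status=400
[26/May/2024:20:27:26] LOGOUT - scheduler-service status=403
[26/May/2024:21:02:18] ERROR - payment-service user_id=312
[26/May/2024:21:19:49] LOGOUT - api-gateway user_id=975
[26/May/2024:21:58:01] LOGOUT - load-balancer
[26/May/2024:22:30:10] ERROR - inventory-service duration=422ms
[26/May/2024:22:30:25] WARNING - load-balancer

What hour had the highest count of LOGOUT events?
18

To find the peak hour:

1. Group all LOGOUT events by hour
2. Count events in each hour
3. Find hour with maximum count
4. Peak hour: 18 (with 4 events)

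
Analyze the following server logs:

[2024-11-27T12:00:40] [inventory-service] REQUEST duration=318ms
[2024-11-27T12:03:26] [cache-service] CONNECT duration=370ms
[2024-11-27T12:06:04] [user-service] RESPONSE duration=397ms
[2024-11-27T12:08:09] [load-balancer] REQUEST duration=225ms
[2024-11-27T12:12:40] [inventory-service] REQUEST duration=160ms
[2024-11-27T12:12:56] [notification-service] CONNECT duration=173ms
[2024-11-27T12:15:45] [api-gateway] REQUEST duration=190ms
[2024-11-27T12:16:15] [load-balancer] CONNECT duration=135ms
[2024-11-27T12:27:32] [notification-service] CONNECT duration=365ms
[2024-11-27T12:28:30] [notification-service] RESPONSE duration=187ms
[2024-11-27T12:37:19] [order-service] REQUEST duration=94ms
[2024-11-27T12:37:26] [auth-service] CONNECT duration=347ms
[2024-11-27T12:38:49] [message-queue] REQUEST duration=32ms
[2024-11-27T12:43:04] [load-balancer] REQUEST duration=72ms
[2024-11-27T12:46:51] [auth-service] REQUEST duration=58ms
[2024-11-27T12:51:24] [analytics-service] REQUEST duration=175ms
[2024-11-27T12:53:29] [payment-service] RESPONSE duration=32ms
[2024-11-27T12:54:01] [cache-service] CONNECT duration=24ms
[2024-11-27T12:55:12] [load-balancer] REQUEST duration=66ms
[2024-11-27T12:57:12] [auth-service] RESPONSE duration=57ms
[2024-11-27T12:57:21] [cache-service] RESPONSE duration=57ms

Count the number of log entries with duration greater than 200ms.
6

To count timeouts:

1. Threshold: 200ms
2. Extract duration from each log entry
3. Count entries where duration > 200
4. Timeout count: 6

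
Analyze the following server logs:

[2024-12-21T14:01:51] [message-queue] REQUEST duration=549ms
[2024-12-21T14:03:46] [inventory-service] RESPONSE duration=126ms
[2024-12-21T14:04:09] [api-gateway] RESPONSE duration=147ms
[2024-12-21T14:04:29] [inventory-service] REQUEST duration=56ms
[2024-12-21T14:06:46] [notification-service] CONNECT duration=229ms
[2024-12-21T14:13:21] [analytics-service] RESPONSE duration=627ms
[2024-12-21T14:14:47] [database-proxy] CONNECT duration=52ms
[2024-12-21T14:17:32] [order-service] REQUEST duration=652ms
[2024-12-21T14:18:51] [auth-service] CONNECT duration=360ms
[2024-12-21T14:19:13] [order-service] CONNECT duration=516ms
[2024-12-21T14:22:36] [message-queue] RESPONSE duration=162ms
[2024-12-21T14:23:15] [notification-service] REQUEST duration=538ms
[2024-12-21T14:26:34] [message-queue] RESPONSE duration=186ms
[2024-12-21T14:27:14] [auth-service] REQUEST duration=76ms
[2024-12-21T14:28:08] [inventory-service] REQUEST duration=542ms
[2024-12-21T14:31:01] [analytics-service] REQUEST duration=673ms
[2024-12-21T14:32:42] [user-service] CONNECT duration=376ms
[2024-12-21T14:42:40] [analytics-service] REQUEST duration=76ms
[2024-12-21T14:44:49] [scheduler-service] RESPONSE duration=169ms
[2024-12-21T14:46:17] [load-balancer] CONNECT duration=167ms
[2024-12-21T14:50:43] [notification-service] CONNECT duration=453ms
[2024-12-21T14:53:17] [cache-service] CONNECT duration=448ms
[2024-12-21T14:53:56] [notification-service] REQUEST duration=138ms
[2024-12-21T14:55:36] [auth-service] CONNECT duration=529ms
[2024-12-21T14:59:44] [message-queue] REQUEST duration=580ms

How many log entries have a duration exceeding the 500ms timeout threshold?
9

To count timeouts:

1. Threshold: 500ms
2. Extract duration from each log entry
3. Count entries where duration > 500
4. Timeout count: 9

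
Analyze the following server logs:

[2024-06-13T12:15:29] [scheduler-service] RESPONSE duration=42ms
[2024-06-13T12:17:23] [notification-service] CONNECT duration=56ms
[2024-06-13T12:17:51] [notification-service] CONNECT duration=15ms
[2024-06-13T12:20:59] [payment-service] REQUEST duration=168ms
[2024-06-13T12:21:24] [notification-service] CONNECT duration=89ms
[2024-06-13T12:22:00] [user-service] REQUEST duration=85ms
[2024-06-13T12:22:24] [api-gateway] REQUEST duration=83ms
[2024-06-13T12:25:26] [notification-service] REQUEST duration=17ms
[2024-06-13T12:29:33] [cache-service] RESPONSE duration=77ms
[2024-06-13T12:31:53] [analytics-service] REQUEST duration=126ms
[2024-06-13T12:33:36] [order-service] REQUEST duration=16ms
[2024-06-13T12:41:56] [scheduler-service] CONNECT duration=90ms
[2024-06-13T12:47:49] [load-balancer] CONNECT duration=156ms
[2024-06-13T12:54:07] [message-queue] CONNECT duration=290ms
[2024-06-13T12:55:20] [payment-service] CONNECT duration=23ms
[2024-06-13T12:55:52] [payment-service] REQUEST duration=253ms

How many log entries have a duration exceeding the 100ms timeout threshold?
5

To count timeouts:

1. Threshold: 100ms
2. Extract duration from each log entry
3. Count entries where duration > 100
4. Timeout count: 5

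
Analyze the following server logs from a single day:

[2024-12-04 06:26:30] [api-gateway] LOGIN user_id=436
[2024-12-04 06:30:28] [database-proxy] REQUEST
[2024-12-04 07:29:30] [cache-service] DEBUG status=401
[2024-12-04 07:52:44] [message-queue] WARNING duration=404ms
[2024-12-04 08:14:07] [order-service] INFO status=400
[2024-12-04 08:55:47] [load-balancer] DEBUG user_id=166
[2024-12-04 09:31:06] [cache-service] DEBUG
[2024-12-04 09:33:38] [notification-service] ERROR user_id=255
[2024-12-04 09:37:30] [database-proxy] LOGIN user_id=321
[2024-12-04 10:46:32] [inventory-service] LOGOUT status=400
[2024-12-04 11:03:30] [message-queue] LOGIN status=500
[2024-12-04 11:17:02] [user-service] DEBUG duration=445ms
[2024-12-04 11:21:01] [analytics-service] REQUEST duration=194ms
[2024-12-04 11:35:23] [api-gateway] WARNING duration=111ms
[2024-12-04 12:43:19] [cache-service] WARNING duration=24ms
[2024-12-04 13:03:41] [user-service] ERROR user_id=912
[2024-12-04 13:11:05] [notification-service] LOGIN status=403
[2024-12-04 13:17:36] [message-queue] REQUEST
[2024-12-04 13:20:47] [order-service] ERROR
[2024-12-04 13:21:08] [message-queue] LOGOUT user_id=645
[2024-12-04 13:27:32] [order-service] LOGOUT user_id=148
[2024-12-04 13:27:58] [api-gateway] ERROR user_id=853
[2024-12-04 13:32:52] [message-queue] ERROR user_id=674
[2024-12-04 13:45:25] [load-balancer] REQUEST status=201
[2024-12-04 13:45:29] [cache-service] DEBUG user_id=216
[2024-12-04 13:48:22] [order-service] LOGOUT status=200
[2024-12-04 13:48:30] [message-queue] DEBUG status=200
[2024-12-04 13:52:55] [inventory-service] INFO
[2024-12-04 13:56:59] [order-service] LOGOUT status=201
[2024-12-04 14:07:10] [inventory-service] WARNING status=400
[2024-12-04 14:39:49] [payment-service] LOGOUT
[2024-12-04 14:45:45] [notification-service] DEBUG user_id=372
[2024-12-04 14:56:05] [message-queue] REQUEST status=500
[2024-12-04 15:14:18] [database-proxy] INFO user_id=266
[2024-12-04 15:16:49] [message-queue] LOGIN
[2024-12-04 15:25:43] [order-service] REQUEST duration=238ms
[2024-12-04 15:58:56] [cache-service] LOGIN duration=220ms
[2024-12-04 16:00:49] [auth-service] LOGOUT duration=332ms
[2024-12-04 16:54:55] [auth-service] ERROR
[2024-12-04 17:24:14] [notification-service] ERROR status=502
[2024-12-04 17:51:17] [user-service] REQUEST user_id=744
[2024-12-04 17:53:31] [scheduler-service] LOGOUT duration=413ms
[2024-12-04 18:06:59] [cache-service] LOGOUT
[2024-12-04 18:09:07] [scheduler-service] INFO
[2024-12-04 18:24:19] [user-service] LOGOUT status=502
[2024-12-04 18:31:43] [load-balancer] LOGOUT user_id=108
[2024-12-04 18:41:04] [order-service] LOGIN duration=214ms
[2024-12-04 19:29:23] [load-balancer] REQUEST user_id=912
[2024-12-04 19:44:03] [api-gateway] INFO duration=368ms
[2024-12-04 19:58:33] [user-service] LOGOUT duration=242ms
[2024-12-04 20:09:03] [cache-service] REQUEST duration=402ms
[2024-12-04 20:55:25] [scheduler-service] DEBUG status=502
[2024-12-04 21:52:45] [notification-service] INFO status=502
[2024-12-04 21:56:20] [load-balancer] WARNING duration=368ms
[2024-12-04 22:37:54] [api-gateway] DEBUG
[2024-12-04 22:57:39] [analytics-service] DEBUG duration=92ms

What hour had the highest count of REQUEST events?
13

To find the peak hour:

1. Group all REQUEST events by hour
2. Count events in each hour
3. Find hour with maximum count
4. Peak hour: 13 (with 2 events)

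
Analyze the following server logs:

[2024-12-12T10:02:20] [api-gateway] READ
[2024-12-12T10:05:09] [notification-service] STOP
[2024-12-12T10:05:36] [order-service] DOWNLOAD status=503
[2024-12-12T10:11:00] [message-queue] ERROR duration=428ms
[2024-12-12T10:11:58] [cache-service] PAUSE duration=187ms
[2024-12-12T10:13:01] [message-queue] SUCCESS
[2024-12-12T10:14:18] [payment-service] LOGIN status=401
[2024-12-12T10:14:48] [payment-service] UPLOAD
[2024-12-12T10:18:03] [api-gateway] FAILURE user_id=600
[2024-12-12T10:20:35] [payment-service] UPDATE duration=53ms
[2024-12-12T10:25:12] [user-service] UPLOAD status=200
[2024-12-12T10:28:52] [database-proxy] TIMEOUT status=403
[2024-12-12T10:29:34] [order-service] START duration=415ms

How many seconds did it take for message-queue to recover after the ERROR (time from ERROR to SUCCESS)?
121

To calculate recovery time:

1. Find ERROR event for message-queue: 2024-12-12T10:11:00
2. Find next SUCCESS event for message-queue: 2024-12-12T10:13:01
3. Recovery time: 2024-12-12T10:13:01 - 2024-12-12T10:11:00 = 121 seconds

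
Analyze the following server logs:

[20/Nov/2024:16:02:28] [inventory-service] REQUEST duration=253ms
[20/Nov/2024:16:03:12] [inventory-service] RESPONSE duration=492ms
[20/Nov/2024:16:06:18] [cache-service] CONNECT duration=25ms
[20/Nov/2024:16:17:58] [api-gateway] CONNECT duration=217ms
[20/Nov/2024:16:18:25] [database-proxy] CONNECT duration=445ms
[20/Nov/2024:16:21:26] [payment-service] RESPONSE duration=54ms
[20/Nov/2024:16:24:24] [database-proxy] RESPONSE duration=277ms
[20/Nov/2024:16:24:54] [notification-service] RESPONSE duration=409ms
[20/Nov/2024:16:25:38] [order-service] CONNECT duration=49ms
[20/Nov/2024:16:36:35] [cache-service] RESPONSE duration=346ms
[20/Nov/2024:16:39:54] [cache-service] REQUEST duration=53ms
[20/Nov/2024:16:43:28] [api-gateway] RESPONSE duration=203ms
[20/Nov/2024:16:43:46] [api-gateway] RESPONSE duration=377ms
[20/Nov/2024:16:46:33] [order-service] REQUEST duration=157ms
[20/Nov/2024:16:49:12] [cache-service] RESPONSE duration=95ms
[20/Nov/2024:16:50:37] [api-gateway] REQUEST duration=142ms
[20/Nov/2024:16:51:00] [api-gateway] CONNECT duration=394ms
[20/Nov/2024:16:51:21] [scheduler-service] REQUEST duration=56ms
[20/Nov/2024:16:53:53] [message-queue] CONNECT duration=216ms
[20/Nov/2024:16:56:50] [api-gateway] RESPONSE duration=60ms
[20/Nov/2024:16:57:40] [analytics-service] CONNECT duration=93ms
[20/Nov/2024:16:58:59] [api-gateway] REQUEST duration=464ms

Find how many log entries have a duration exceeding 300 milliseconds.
7

To count timeouts:

1. Threshold: 300ms
2. Extract duration from each log entry
3. Count entries where duration > 300
4. Timeout count: 7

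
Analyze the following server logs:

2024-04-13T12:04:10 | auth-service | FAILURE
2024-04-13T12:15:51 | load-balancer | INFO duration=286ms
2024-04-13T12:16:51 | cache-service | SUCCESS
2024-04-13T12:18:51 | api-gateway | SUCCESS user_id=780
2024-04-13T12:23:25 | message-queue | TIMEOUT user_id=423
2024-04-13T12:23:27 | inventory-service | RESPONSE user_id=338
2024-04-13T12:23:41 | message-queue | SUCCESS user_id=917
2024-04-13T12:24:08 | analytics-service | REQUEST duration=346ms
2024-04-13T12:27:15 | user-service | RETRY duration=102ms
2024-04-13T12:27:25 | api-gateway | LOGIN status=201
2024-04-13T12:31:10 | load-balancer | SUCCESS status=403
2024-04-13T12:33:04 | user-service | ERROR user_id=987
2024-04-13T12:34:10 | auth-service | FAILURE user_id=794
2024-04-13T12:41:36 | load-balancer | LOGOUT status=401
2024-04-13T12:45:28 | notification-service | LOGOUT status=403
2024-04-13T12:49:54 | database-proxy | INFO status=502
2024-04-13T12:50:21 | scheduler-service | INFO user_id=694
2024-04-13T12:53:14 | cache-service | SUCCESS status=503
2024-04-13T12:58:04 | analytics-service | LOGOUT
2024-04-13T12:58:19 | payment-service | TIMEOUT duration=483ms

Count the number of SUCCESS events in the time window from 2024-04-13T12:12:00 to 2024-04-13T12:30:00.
3

To count events in the time window:

1. Window boundaries: 2024-04-13T12:12:00 to 2024-04-13T12:30:00
2. Filter for SUCCESS events within this window
3. Count matching events: 3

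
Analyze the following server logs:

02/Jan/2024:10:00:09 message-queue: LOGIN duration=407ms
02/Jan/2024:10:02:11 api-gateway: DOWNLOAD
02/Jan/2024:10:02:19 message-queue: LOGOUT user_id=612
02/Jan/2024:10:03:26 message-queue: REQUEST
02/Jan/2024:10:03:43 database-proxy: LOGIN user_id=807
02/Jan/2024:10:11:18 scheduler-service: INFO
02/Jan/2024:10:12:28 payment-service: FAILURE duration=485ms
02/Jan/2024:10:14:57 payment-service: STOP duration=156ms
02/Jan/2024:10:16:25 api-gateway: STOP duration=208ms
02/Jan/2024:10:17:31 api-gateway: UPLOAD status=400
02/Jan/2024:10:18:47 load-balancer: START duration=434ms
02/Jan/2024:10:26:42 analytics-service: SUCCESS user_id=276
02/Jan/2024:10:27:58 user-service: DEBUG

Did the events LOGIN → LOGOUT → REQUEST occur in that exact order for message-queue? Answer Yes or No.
Yes

To verify sequence order:

1. Find all events in sequence LOGIN → LOGOUT → REQUEST for message-queue
2. Extract their timestamps
3. Check if timestamps are in ascending order
4. Result: Yes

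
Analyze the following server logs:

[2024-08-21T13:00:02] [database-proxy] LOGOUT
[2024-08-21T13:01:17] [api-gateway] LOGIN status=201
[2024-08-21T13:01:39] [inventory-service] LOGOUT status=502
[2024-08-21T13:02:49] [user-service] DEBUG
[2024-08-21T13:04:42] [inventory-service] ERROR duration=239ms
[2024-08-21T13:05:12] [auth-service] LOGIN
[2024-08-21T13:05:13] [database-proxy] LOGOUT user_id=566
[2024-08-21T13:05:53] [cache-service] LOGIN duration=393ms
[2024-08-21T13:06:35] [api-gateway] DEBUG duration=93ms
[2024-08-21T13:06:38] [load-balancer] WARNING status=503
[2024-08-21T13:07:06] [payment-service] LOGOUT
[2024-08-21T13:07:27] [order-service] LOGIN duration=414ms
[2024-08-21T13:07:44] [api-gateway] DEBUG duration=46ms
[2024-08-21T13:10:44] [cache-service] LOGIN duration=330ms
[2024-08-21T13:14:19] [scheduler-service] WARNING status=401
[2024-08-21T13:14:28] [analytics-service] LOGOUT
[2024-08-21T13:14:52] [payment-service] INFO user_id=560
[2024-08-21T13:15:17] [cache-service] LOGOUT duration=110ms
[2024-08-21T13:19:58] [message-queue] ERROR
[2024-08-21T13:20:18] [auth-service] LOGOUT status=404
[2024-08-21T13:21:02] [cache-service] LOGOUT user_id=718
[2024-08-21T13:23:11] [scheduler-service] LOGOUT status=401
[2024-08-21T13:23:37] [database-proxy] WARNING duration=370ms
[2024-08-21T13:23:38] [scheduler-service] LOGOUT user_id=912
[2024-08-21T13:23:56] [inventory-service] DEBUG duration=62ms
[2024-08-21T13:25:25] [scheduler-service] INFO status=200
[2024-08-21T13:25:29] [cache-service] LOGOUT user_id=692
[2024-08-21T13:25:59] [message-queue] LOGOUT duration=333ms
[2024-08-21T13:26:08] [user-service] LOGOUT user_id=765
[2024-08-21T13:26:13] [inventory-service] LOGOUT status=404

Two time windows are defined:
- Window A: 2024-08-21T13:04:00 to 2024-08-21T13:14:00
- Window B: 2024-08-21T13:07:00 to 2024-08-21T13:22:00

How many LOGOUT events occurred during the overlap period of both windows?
1

To find overlap events:

1. Window A: 2024-08-21T13:04:00 to 2024-08-21T13:14:00
2. Window B: 2024-08-21T13:07:00 to 2024-08-21T13:22:00
3. Overlap period: 2024-08-21T13:07:00 to 2024-08-21T13:14:00
4. Count LOGOUT events in overlap: 1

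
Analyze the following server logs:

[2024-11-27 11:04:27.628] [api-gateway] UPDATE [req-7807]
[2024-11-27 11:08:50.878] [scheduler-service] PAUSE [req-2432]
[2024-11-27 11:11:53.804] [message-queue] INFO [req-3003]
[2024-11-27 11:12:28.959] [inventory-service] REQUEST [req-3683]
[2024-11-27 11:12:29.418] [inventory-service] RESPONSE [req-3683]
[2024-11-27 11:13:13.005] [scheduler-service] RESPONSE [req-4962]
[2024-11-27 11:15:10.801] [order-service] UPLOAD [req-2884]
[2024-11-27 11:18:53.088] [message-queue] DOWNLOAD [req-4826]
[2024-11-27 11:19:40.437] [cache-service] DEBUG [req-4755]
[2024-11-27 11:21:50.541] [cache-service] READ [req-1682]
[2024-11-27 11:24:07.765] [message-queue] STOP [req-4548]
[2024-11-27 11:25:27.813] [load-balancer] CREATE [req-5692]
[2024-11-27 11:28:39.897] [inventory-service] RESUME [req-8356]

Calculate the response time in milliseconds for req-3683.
459

To calculate latency:

1. Find REQUEST with id req-3683: 2024-11-27 11:12:28.959
2. Find RESPONSE with id req-3683: 2024-11-27 11:12:29.418
3. Latency: 2024-11-27 11:12:29.418 - 2024-11-27 11:12:28.959 = 459ms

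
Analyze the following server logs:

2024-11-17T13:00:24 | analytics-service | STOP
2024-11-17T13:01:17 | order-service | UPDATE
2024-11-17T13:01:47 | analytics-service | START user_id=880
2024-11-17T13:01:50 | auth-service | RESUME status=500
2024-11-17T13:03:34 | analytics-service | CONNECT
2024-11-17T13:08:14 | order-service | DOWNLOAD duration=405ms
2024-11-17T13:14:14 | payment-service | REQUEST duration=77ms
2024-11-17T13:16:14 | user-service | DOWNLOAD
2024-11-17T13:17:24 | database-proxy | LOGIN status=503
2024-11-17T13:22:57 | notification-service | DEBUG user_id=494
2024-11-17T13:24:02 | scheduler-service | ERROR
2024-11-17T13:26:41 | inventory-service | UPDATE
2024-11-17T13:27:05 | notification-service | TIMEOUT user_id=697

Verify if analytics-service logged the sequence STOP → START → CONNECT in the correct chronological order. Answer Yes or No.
Yes

To verify sequence order:

1. Find all events in sequence STOP → START → CONNECT for analytics-service
2. Extract their timestamps
3. Check if timestamps are in ascending order
4. Result: Yes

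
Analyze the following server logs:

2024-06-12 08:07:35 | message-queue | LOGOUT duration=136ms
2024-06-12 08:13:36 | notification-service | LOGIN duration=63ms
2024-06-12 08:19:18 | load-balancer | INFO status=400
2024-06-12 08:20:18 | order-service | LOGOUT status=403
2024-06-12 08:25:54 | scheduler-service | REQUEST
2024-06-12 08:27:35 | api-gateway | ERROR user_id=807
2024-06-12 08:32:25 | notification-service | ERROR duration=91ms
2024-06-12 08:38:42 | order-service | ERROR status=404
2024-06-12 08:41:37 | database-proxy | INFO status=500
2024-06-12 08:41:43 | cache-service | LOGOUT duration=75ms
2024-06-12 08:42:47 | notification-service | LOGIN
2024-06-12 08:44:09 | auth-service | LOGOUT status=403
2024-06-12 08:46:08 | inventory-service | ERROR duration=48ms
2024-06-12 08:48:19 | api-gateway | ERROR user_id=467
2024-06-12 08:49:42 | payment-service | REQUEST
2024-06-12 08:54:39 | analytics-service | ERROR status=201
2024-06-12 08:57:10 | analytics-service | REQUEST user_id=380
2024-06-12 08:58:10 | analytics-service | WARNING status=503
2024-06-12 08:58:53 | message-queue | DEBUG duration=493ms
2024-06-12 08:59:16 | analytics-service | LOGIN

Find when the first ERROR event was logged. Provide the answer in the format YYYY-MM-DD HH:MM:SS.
2024-06-12 08:27:35

To find the first event:

1. Filter for all ERROR events
2. Sort by timestamp
3. Select the first one
4. Timestamp: 2024-06-12 08:27:35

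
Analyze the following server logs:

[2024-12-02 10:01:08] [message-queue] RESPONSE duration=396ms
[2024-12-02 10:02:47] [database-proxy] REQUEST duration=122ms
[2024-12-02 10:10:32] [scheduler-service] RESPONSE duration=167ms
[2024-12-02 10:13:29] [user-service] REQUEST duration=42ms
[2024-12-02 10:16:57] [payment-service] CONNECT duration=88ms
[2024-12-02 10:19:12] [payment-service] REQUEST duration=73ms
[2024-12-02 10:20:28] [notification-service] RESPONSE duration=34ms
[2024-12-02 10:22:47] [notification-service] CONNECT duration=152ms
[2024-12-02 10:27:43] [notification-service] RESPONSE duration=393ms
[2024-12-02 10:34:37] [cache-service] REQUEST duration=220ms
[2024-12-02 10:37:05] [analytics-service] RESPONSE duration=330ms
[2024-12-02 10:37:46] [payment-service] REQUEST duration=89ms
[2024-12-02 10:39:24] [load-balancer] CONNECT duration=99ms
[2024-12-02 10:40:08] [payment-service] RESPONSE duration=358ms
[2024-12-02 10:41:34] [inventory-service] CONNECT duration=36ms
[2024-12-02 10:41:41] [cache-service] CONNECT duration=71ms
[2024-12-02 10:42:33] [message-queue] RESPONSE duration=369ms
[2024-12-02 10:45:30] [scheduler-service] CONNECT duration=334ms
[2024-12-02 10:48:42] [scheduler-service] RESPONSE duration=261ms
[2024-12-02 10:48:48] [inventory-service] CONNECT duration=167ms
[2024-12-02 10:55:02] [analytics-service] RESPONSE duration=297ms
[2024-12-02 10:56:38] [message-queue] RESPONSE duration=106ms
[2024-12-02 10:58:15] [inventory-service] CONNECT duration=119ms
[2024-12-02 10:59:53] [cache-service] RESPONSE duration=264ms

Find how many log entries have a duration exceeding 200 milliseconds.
10

To count timeouts:

1. Threshold: 200ms
2. Extract duration from each log entry
3. Count entries where duration > 200
4. Timeout count: 10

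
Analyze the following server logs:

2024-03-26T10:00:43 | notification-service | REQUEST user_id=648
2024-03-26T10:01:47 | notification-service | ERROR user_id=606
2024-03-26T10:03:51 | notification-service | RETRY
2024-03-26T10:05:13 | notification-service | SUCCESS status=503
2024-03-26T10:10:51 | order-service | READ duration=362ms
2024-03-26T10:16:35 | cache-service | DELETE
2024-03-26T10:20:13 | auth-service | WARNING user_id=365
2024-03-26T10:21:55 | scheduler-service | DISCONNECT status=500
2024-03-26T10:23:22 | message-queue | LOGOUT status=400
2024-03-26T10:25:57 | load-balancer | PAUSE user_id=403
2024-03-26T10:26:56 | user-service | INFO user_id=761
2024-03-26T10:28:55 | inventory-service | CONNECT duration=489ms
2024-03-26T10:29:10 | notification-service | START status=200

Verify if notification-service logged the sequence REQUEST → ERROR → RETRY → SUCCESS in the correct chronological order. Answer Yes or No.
Yes

To verify sequence order:

1. Find all events in sequence REQUEST → ERROR → RETRY → SUCCESS for notification-service
2. Extract their timestamps
3. Check if timestamps are in ascending order
4. Result: Yes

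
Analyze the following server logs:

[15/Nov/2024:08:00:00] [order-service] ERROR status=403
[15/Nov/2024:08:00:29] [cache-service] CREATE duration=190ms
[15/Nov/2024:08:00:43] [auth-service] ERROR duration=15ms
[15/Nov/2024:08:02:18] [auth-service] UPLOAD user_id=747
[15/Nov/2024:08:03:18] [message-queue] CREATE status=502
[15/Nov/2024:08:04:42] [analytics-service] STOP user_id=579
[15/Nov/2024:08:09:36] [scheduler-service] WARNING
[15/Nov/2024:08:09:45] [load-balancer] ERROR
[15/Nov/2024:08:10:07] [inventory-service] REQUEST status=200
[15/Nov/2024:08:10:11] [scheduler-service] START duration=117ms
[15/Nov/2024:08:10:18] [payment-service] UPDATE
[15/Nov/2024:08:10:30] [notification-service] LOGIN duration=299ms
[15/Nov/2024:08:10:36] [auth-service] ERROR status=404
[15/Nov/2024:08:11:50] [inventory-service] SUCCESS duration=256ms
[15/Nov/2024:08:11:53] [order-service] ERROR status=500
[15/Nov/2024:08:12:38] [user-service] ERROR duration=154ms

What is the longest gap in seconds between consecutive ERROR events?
542

To find the longest gap:

1. Extract all ERROR events in chronological order
2. Calculate time differences between consecutive events
3. Find the maximum difference
4. Longest gap: 542 seconds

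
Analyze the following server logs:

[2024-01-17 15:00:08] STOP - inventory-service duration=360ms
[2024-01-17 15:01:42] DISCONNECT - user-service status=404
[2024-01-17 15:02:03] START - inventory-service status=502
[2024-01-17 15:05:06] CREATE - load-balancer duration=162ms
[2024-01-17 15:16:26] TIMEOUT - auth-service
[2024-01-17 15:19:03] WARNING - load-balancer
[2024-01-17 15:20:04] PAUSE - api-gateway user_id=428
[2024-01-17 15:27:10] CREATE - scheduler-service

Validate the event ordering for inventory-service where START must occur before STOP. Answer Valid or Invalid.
Invalid

To validate ordering:

1. Required order: START → STOP
2. Rule: START must occur before STOP
3. Check actual order of events for inventory-service
4. Result: Invalid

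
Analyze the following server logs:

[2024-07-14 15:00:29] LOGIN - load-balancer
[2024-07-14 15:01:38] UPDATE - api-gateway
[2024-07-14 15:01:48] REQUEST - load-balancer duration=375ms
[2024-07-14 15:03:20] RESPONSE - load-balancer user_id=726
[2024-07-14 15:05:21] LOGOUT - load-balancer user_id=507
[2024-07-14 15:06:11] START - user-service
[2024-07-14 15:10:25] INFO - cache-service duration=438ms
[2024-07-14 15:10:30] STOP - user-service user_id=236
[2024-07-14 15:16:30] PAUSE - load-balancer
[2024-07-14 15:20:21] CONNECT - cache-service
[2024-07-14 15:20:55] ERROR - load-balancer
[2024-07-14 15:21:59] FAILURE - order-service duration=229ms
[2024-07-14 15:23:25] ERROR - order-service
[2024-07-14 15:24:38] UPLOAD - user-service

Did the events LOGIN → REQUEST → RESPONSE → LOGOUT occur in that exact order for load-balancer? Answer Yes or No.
Yes

To verify sequence order:

1. Find all events in sequence LOGIN → REQUEST → RESPONSE → LOGOUT for load-balancer
2. Extract their timestamps
3. Check if timestamps are in ascending order
4. Result: Yes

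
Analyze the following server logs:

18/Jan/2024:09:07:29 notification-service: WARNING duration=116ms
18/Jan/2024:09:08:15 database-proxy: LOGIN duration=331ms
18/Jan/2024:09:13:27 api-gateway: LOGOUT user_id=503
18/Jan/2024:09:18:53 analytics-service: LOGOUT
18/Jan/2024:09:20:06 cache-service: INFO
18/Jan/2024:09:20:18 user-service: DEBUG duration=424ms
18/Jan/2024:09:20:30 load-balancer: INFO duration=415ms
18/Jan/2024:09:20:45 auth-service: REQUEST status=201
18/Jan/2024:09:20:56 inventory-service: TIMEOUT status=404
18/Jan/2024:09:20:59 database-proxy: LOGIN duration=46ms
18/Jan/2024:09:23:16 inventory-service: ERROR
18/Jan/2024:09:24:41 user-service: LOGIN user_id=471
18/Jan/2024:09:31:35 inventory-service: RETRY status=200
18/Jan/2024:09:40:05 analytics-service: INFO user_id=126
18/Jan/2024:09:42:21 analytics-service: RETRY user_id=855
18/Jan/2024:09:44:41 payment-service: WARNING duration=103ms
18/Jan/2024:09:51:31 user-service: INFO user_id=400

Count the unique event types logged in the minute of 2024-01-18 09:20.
5

To count unique event types:

1. Filter events in the minute starting at 2024-01-18 09:20
2. Extract event types from matching entries
3. Count unique types: 5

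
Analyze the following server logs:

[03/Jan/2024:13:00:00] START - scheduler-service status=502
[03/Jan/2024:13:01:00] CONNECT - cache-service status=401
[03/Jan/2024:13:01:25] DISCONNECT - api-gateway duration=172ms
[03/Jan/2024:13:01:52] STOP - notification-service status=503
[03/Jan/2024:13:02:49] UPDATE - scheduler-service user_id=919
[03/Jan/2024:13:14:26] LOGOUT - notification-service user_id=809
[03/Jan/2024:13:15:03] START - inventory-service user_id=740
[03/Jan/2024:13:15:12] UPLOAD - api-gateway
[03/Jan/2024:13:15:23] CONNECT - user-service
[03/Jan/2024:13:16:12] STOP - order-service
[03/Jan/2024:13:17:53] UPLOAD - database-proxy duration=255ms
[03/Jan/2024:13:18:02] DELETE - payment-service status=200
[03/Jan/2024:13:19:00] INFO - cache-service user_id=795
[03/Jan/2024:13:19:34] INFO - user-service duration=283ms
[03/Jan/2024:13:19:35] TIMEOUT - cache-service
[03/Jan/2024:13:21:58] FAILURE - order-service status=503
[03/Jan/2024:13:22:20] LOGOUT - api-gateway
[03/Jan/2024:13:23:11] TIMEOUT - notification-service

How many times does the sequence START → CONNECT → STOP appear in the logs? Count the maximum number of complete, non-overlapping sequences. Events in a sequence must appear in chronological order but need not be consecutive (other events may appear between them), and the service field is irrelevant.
2

To count sequences:

1. Look for pattern: START → CONNECT → STOP
2. Greedily scan the log in chronological order, matching each sequence element in turn (ignoring service)
3. Each time the full pattern completes, increment the count and restart matching from the next event
4. Complete non-overlapping sequences found: 2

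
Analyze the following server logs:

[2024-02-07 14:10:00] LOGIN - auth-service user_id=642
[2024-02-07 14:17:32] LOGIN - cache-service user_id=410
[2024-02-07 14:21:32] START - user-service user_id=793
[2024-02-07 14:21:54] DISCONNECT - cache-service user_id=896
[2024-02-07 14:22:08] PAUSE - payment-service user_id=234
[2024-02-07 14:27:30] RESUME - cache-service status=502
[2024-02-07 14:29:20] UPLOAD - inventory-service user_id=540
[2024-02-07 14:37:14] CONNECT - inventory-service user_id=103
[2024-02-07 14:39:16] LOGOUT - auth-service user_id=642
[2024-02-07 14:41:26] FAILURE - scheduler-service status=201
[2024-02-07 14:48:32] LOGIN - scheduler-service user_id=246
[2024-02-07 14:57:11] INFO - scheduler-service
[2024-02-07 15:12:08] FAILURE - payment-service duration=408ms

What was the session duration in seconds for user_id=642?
1756

To calculate session duration:

1. Find LOGIN event for user_id=642: 2024-02-07 14:10:00
2. Find LOGOUT event for user_id=642: 2024-02-07 14:39:16
3. Session duration: 2024-02-07 14:39:16 - 2024-02-07 14:10:00 = 1756 seconds (29 minutes)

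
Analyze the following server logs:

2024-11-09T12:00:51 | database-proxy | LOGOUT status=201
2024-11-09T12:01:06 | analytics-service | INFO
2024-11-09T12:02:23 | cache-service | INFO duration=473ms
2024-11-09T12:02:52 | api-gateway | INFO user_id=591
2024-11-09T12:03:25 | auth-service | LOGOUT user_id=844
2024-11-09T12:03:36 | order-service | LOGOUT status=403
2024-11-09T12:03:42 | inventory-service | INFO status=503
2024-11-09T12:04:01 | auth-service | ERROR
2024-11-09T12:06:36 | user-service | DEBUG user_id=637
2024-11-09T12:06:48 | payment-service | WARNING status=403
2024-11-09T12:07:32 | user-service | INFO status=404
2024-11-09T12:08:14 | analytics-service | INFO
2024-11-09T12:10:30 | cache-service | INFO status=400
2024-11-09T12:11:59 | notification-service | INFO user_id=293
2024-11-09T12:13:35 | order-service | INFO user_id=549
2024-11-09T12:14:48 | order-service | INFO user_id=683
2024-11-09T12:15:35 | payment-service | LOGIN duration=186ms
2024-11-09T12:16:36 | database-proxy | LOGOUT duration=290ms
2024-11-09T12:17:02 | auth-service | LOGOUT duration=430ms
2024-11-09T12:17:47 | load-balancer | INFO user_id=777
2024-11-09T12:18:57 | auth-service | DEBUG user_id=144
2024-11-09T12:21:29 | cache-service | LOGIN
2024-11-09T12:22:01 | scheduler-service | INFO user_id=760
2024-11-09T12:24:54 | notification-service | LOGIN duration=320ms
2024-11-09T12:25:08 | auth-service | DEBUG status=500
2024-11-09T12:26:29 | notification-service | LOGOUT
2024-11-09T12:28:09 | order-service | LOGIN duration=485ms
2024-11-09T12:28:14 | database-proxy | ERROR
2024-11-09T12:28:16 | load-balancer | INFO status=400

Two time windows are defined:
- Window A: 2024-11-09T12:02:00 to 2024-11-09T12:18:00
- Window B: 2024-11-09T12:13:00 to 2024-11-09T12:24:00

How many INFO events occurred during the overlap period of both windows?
3

To find overlap events:

1. Window A: 2024-11-09T12:02:00 to 2024-11-09T12:18:00
2. Window B: 2024-11-09T12:13:00 to 2024-11-09T12:24:00
3. Overlap period: 2024-11-09T12:13:00 to 2024-11-09T12:18:00
4. Count INFO events in overlap: 3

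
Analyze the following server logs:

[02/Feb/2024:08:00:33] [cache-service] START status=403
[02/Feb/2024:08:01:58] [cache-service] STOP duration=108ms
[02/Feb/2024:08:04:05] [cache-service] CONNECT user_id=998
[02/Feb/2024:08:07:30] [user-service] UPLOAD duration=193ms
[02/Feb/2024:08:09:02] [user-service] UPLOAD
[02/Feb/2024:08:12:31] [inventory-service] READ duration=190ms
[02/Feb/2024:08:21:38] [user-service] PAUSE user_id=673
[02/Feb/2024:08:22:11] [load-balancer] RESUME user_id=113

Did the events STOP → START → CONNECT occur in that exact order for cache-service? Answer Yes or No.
No

To verify sequence order:

1. Find all events in sequence STOP → START → CONNECT for cache-service
2. Extract their timestamps
3. Check if timestamps are in ascending order
4. Result: No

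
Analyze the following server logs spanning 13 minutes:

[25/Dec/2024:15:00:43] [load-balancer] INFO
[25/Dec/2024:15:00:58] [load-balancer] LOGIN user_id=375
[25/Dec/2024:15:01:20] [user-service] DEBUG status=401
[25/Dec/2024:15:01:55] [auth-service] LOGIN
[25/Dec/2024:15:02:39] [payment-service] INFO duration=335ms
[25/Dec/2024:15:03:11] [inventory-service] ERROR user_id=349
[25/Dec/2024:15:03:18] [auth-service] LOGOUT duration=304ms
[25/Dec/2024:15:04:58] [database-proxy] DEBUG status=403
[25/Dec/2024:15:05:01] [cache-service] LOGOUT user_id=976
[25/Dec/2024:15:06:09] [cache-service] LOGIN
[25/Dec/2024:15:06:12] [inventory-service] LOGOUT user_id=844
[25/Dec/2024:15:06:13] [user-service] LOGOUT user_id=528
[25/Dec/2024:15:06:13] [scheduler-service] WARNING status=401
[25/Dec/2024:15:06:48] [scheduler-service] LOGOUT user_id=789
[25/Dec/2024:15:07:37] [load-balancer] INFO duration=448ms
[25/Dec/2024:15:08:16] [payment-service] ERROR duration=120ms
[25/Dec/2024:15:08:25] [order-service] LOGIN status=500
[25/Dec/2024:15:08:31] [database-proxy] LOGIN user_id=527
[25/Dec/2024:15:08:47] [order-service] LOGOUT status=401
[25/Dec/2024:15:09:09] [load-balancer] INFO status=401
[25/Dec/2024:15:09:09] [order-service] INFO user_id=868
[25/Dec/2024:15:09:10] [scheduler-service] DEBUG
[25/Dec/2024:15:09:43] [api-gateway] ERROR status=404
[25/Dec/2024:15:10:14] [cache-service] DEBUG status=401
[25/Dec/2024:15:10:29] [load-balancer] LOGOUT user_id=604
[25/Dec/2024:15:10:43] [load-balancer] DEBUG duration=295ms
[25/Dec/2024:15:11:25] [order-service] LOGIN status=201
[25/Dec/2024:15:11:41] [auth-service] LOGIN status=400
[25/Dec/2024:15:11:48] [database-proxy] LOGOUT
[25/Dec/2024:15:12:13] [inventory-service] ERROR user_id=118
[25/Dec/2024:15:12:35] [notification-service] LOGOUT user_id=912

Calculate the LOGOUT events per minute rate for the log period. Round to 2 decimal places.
0.69

To calculate the rate:

1. Count total LOGOUT events: 9
2. Total time period: 13 minutes
3. Rate = 9 / 13 = 0.69 events per minute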